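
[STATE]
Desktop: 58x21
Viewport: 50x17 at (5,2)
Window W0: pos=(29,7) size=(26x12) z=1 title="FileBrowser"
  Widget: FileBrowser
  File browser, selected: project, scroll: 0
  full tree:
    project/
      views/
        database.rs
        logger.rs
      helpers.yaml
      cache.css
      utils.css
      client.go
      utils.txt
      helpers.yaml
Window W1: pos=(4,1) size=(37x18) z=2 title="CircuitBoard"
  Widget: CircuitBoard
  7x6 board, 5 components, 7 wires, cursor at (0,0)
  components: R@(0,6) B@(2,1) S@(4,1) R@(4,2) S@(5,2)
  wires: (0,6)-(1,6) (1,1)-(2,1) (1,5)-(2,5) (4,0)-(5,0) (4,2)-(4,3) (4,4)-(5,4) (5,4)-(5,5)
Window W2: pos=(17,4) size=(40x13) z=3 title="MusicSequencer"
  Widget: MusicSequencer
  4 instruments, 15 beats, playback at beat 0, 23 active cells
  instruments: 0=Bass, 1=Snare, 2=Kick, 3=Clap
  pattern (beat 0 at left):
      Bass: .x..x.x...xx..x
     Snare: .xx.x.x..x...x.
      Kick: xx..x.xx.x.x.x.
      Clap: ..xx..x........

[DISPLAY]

 CircuitBoard                      ┃              
───────────────────────────────────┨              
   0 1 2 3 4┏━━━━━━━━━━━━━━━━━━━━━━━━━━━━━━━━━━━━━
0  [.]      ┃ MusicSequencer                      
            ┠─────────────────────────────────────
1       ·   ┃      ▼12345678901234                
        │   ┃  Bass·█··█·█···██··█                
2       B   ┃ Snare·██·█·█··█···█·                
            ┃  Kick██··█·██·█·█·█·                
3           ┃  Clap··██··█········                
            ┃                                     
4   ·   S   ┃                                     
    │       ┃                                     
5   ·       ┃                                     
Cursor: (0,0┗━━━━━━━━━━━━━━━━━━━━━━━━━━━━━━━━━━━━━
                                   ┃.yaml        ┃
━━━━━━━━━━━━━━━━━━━━━━━━━━━━━━━━━━━┛━━━━━━━━━━━━━┛


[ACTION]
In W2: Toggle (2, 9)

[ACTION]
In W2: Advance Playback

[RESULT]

 CircuitBoard                      ┃              
───────────────────────────────────┨              
   0 1 2 3 4┏━━━━━━━━━━━━━━━━━━━━━━━━━━━━━━━━━━━━━
0  [.]      ┃ MusicSequencer                      
            ┠─────────────────────────────────────
1       ·   ┃      0▼2345678901234                
        │   ┃  Bass·█··█·█···██··█                
2       B   ┃ Snare·██·█·█··█···█·                
            ┃  Kick██··█·██···█·█·                
3           ┃  Clap··██··█········                
            ┃                                     
4   ·   S   ┃                                     
    │       ┃                                     
5   ·       ┃                                     
Cursor: (0,0┗━━━━━━━━━━━━━━━━━━━━━━━━━━━━━━━━━━━━━
                                   ┃.yaml        ┃
━━━━━━━━━━━━━━━━━━━━━━━━━━━━━━━━━━━┛━━━━━━━━━━━━━┛


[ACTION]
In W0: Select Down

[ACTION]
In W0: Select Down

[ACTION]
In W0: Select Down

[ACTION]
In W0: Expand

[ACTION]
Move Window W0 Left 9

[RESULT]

 CircuitBoard                      ┃              
───────────────────────────────────┨              
   0 1 2 3 4┏━━━━━━━━━━━━━━━━━━━━━━━━━━━━━━━━━━━━━
0  [.]      ┃ MusicSequencer                      
            ┠─────────────────────────────────────
1       ·   ┃      0▼2345678901234                
        │   ┃  Bass·█··█·█···██··█                
2       B   ┃ Snare·██·█·█··█···█·                
            ┃  Kick██··█·██···█·█·                
3           ┃  Clap··██··█········                
            ┃                                     
4   ·   S   ┃                                     
    │       ┃                                     
5   ·       ┃                                     
Cursor: (0,0┗━━━━━━━━━━━━━━━━━━━━━━━━━━━━━━━━━━━━━
                                   ┃    ┃         
━━━━━━━━━━━━━━━━━━━━━━━━━━━━━━━━━━━┛━━━━┛         


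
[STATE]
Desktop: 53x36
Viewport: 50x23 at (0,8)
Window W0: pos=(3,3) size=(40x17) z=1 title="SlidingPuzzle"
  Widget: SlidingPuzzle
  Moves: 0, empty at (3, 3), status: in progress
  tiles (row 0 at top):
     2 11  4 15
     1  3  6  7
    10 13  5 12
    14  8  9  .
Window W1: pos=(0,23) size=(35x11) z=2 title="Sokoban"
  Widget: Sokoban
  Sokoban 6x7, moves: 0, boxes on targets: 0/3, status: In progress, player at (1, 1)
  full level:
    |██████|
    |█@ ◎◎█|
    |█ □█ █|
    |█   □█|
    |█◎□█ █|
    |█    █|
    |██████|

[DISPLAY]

   ┃├────┼────┼────┼────┤                 ┃       
   ┃│  1 │  3 │  6 │  7 │                 ┃       
   ┃├────┼────┼────┼────┤                 ┃       
   ┃│ 10 │ 13 │  5 │ 12 │                 ┃       
   ┃├────┼────┼────┼────┤                 ┃       
   ┃│ 14 │  8 │  9 │    │                 ┃       
   ┃└────┴────┴────┴────┘                 ┃       
   ┃Moves: 0                              ┃       
   ┃                                      ┃       
   ┃                                      ┃       
   ┃                                      ┃       
   ┗━━━━━━━━━━━━━━━━━━━━━━━━━━━━━━━━━━━━━━┛       
                                                  
                                                  
                                                  
┏━━━━━━━━━━━━━━━━━━━━━━━━━━━━━━━━━┓               
┃ Sokoban                         ┃               
┠─────────────────────────────────┨               
┃██████                           ┃               
┃█@ ◎◎█                           ┃               
┃█ □█ █                           ┃               
┃█   □█                           ┃               
┃█◎□█ █                           ┃               


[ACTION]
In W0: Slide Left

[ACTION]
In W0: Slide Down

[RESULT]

   ┃├────┼────┼────┼────┤                 ┃       
   ┃│  1 │  3 │  6 │  7 │                 ┃       
   ┃├────┼────┼────┼────┤                 ┃       
   ┃│ 10 │ 13 │  5 │    │                 ┃       
   ┃├────┼────┼────┼────┤                 ┃       
   ┃│ 14 │  8 │  9 │ 12 │                 ┃       
   ┃└────┴────┴────┴────┘                 ┃       
   ┃Moves: 1                              ┃       
   ┃                                      ┃       
   ┃                                      ┃       
   ┃                                      ┃       
   ┗━━━━━━━━━━━━━━━━━━━━━━━━━━━━━━━━━━━━━━┛       
                                                  
                                                  
                                                  
┏━━━━━━━━━━━━━━━━━━━━━━━━━━━━━━━━━┓               
┃ Sokoban                         ┃               
┠─────────────────────────────────┨               
┃██████                           ┃               
┃█@ ◎◎█                           ┃               
┃█ □█ █                           ┃               
┃█   □█                           ┃               
┃█◎□█ █                           ┃               


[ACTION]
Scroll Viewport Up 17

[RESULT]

                                                  
                                                  
                                                  
   ┏━━━━━━━━━━━━━━━━━━━━━━━━━━━━━━━━━━━━━━┓       
   ┃ SlidingPuzzle                        ┃       
   ┠──────────────────────────────────────┨       
   ┃┌────┬────┬────┬────┐                 ┃       
   ┃│  2 │ 11 │  4 │ 15 │                 ┃       
   ┃├────┼────┼────┼────┤                 ┃       
   ┃│  1 │  3 │  6 │  7 │                 ┃       
   ┃├────┼────┼────┼────┤                 ┃       
   ┃│ 10 │ 13 │  5 │    │                 ┃       
   ┃├────┼────┼────┼────┤                 ┃       
   ┃│ 14 │  8 │  9 │ 12 │                 ┃       
   ┃└────┴────┴────┴────┘                 ┃       
   ┃Moves: 1                              ┃       
   ┃                                      ┃       
   ┃                                      ┃       
   ┃                                      ┃       
   ┗━━━━━━━━━━━━━━━━━━━━━━━━━━━━━━━━━━━━━━┛       
                                                  
                                                  
                                                  


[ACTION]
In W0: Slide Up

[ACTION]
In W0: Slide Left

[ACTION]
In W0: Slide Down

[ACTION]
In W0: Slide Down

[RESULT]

                                                  
                                                  
                                                  
   ┏━━━━━━━━━━━━━━━━━━━━━━━━━━━━━━━━━━━━━━┓       
   ┃ SlidingPuzzle                        ┃       
   ┠──────────────────────────────────────┨       
   ┃┌────┬────┬────┬────┐                 ┃       
   ┃│  2 │ 11 │  4 │ 15 │                 ┃       
   ┃├────┼────┼────┼────┤                 ┃       
   ┃│  1 │  3 │  6 │    │                 ┃       
   ┃├────┼────┼────┼────┤                 ┃       
   ┃│ 10 │ 13 │  5 │  7 │                 ┃       
   ┃├────┼────┼────┼────┤                 ┃       
   ┃│ 14 │  8 │  9 │ 12 │                 ┃       
   ┃└────┴────┴────┴────┘                 ┃       
   ┃Moves: 4                              ┃       
   ┃                                      ┃       
   ┃                                      ┃       
   ┃                                      ┃       
   ┗━━━━━━━━━━━━━━━━━━━━━━━━━━━━━━━━━━━━━━┛       
                                                  
                                                  
                                                  


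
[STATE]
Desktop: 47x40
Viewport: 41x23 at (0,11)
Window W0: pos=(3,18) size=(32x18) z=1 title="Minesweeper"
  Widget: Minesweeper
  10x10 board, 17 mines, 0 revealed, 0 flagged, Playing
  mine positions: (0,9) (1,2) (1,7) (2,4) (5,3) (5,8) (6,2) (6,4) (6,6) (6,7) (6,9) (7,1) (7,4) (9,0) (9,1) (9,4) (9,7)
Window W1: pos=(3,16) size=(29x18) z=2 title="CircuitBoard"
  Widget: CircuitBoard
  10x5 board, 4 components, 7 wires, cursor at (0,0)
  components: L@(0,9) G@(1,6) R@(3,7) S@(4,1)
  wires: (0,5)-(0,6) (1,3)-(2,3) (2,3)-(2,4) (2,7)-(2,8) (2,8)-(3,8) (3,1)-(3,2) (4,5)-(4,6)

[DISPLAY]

                                         
                                         
                                         
                                         
                                         
   ┏━━━━━━━━━━━━━━━━━━━━━━━━━━━┓         
   ┃ CircuitBoard              ┃         
   ┠───────────────────────────┨━━┓      
   ┃   0 1 2 3 4 5 6 7 8 9     ┃  ┃      
   ┃0  [.]                  · ─┃──┨      
   ┃                           ┃  ┃      
   ┃1               ·          ┃  ┃      
   ┃                │          ┃  ┃      
   ┃2               · ─ ·      ┃  ┃      
   ┃                           ┃  ┃      
   ┃3       · ─ ·              ┃  ┃      
   ┃                           ┃  ┃      
   ┃4       S               · ─┃  ┃      
   ┃Cursor: (0,0)              ┃  ┃      
   ┃                           ┃  ┃      
   ┃                           ┃  ┃      
   ┃                           ┃  ┃      
   ┗━━━━━━━━━━━━━━━━━━━━━━━━━━━┛  ┃      


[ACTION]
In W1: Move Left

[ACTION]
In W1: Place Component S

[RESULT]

                                         
                                         
                                         
                                         
                                         
   ┏━━━━━━━━━━━━━━━━━━━━━━━━━━━┓         
   ┃ CircuitBoard              ┃         
   ┠───────────────────────────┨━━┓      
   ┃   0 1 2 3 4 5 6 7 8 9     ┃  ┃      
   ┃0  [S]                  · ─┃──┨      
   ┃                           ┃  ┃      
   ┃1               ·          ┃  ┃      
   ┃                │          ┃  ┃      
   ┃2               · ─ ·      ┃  ┃      
   ┃                           ┃  ┃      
   ┃3       · ─ ·              ┃  ┃      
   ┃                           ┃  ┃      
   ┃4       S               · ─┃  ┃      
   ┃Cursor: (0,0)              ┃  ┃      
   ┃                           ┃  ┃      
   ┃                           ┃  ┃      
   ┃                           ┃  ┃      
   ┗━━━━━━━━━━━━━━━━━━━━━━━━━━━┛  ┃      


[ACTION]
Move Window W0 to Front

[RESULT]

                                         
                                         
                                         
                                         
                                         
   ┏━━━━━━━━━━━━━━━━━━━━━━━━━━━┓         
   ┃ CircuitBoard              ┃         
   ┏━━━━━━━━━━━━━━━━━━━━━━━━━━━━━━┓      
   ┃ Minesweeper                  ┃      
   ┠──────────────────────────────┨      
   ┃■■■■■■■■■■                    ┃      
   ┃■■■■■■■■■■                    ┃      
   ┃■■■■■■■■■■                    ┃      
   ┃■■■■■■■■■■                    ┃      
   ┃■■■■■■■■■■                    ┃      
   ┃■■■■■■■■■■                    ┃      
   ┃■■■■■■■■■■                    ┃      
   ┃■■■■■■■■■■                    ┃      
   ┃■■■■■■■■■■                    ┃      
   ┃■■■■■■■■■■                    ┃      
   ┃                              ┃      
   ┃                              ┃      
   ┃                              ┃      


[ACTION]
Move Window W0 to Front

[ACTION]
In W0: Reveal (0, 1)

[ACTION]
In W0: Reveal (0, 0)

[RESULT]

                                         
                                         
                                         
                                         
                                         
   ┏━━━━━━━━━━━━━━━━━━━━━━━━━━━┓         
   ┃ CircuitBoard              ┃         
   ┏━━━━━━━━━━━━━━━━━━━━━━━━━━━━━━┓      
   ┃ Minesweeper                  ┃      
   ┠──────────────────────────────┨      
   ┃ 1■■■■■■■■                    ┃      
   ┃ 1■■■■■■■■                    ┃      
   ┃ 112■■■■■■                    ┃      
   ┃   1■■■■■■                    ┃      
   ┃  11■■■■■■                    ┃      
   ┃ 12■■■■■■■                    ┃      
   ┃12■■■■■■■■                    ┃      
   ┃■■■■■■■■■■                    ┃      
   ┃■■■■■■■■■■                    ┃      
   ┃■■■■■■■■■■                    ┃      
   ┃                              ┃      
   ┃                              ┃      
   ┃                              ┃      


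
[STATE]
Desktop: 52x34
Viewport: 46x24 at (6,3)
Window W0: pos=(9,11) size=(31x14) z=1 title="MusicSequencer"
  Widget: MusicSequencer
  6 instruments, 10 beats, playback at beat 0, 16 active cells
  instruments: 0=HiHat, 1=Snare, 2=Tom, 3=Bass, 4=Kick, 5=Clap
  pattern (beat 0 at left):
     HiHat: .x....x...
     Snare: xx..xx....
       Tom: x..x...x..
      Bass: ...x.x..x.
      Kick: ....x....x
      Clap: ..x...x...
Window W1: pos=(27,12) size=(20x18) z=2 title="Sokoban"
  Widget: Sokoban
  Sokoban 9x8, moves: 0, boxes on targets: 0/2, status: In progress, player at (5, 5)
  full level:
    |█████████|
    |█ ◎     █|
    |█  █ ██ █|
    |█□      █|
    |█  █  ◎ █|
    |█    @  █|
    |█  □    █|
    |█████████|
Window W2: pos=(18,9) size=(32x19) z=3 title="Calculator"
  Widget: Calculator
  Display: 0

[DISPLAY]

                                              
                                              
                                              
                                              
                                              
                                              
            ┏━━━━━━━━━━━━━━━━━━━━━━━━━━━━━━┓  
            ┃ Calculator                   ┃  
   ┏━━━━━━━━┠──────────────────────────────┨  
   ┃ MusicSe┃                             0┃  
   ┠────────┃┌───┬───┬───┬───┐             ┃  
   ┃      ▼1┃│ 7 │ 8 │ 9 │ ÷ │             ┃  
   ┃ HiHat·█┃├───┼───┼───┼───┤             ┃  
   ┃ Snare██┃│ 4 │ 5 │ 6 │ × │             ┃  
   ┃   Tom█·┃├───┼───┼───┼───┤             ┃  
   ┃  Bass··┃│ 1 │ 2 │ 3 │ - │             ┃  
   ┃  Kick··┃├───┼───┼───┼───┤             ┃  
   ┃  Clap··┃│ 0 │ . │ = │ + │             ┃  
   ┃        ┃├───┼───┼───┼───┤             ┃  
   ┃        ┃│ C │ MC│ MR│ M+│             ┃  
   ┃        ┃└───┴───┴───┴───┘             ┃  
   ┗━━━━━━━━┃                              ┃  
            ┃                              ┃  
            ┃                              ┃  


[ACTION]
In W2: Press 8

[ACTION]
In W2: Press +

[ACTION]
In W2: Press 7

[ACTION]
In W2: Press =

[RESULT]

                                              
                                              
                                              
                                              
                                              
                                              
            ┏━━━━━━━━━━━━━━━━━━━━━━━━━━━━━━┓  
            ┃ Calculator                   ┃  
   ┏━━━━━━━━┠──────────────────────────────┨  
   ┃ MusicSe┃                            15┃  
   ┠────────┃┌───┬───┬───┬───┐             ┃  
   ┃      ▼1┃│ 7 │ 8 │ 9 │ ÷ │             ┃  
   ┃ HiHat·█┃├───┼───┼───┼───┤             ┃  
   ┃ Snare██┃│ 4 │ 5 │ 6 │ × │             ┃  
   ┃   Tom█·┃├───┼───┼───┼───┤             ┃  
   ┃  Bass··┃│ 1 │ 2 │ 3 │ - │             ┃  
   ┃  Kick··┃├───┼───┼───┼───┤             ┃  
   ┃  Clap··┃│ 0 │ . │ = │ + │             ┃  
   ┃        ┃├───┼───┼───┼───┤             ┃  
   ┃        ┃│ C │ MC│ MR│ M+│             ┃  
   ┃        ┃└───┴───┴───┴───┘             ┃  
   ┗━━━━━━━━┃                              ┃  
            ┃                              ┃  
            ┃                              ┃  


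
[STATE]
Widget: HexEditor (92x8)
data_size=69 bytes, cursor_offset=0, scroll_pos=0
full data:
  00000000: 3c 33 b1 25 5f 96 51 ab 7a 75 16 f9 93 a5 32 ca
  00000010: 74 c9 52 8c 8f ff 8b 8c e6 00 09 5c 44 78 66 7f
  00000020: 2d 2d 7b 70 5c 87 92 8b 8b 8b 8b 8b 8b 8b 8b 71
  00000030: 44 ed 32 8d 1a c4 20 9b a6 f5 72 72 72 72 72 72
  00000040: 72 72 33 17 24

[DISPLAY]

00000000  3C 33 b1 25 5f 96 51 ab  7a 75 16 f9 93 a5 32 ca  |<3.%_.Q.zu....2.|              
00000010  74 c9 52 8c 8f ff 8b 8c  e6 00 09 5c 44 78 66 7f  |t.R........\Dxf.|              
00000020  2d 2d 7b 70 5c 87 92 8b  8b 8b 8b 8b 8b 8b 8b 71  |--{p\..........q|              
00000030  44 ed 32 8d 1a c4 20 9b  a6 f5 72 72 72 72 72 72  |D.2... ...rrrrrr|              
00000040  72 72 33 17 24                                    |rr3.$           |              
                                                                                            
                                                                                            
                                                                                            


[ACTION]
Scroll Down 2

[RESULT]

00000020  2d 2d 7b 70 5c 87 92 8b  8b 8b 8b 8b 8b 8b 8b 71  |--{p\..........q|              
00000030  44 ed 32 8d 1a c4 20 9b  a6 f5 72 72 72 72 72 72  |D.2... ...rrrrrr|              
00000040  72 72 33 17 24                                    |rr3.$           |              
                                                                                            
                                                                                            
                                                                                            
                                                                                            
                                                                                            


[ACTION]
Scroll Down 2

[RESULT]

00000040  72 72 33 17 24                                    |rr3.$           |              
                                                                                            
                                                                                            
                                                                                            
                                                                                            
                                                                                            
                                                                                            
                                                                                            


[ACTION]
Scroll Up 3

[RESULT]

00000010  74 c9 52 8c 8f ff 8b 8c  e6 00 09 5c 44 78 66 7f  |t.R........\Dxf.|              
00000020  2d 2d 7b 70 5c 87 92 8b  8b 8b 8b 8b 8b 8b 8b 71  |--{p\..........q|              
00000030  44 ed 32 8d 1a c4 20 9b  a6 f5 72 72 72 72 72 72  |D.2... ...rrrrrr|              
00000040  72 72 33 17 24                                    |rr3.$           |              
                                                                                            
                                                                                            
                                                                                            
                                                                                            


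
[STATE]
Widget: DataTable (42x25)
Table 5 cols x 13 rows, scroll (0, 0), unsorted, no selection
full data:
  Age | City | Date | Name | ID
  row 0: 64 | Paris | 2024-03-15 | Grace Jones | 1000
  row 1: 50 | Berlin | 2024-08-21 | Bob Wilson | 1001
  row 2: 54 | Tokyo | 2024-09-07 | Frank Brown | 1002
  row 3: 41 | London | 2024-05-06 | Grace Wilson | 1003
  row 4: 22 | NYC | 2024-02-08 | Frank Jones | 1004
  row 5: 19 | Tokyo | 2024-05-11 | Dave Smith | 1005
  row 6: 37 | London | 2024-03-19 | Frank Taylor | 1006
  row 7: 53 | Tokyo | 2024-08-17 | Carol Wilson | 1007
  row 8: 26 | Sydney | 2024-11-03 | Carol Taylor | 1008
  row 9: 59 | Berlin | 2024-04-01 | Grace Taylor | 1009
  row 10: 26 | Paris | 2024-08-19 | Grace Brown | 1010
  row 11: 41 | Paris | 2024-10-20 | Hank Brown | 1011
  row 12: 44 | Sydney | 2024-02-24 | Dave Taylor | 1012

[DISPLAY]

Age│City  │Date      │Name        │ID     
───┼──────┼──────────┼────────────┼────   
64 │Paris │2024-03-15│Grace Jones │1000   
50 │Berlin│2024-08-21│Bob Wilson  │1001   
54 │Tokyo │2024-09-07│Frank Brown │1002   
41 │London│2024-05-06│Grace Wilson│1003   
22 │NYC   │2024-02-08│Frank Jones │1004   
19 │Tokyo │2024-05-11│Dave Smith  │1005   
37 │London│2024-03-19│Frank Taylor│1006   
53 │Tokyo │2024-08-17│Carol Wilson│1007   
26 │Sydney│2024-11-03│Carol Taylor│1008   
59 │Berlin│2024-04-01│Grace Taylor│1009   
26 │Paris │2024-08-19│Grace Brown │1010   
41 │Paris │2024-10-20│Hank Brown  │1011   
44 │Sydney│2024-02-24│Dave Taylor │1012   
                                          
                                          
                                          
                                          
                                          
                                          
                                          
                                          
                                          
                                          


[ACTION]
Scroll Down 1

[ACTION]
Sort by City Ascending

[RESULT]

Age│City ▲│Date      │Name        │ID     
───┼──────┼──────────┼────────────┼────   
50 │Berlin│2024-08-21│Bob Wilson  │1001   
59 │Berlin│2024-04-01│Grace Taylor│1009   
41 │London│2024-05-06│Grace Wilson│1003   
37 │London│2024-03-19│Frank Taylor│1006   
22 │NYC   │2024-02-08│Frank Jones │1004   
64 │Paris │2024-03-15│Grace Jones │1000   
26 │Paris │2024-08-19│Grace Brown │1010   
41 │Paris │2024-10-20│Hank Brown  │1011   
26 │Sydney│2024-11-03│Carol Taylor│1008   
44 │Sydney│2024-02-24│Dave Taylor │1012   
54 │Tokyo │2024-09-07│Frank Brown │1002   
19 │Tokyo │2024-05-11│Dave Smith  │1005   
53 │Tokyo │2024-08-17│Carol Wilson│1007   
                                          
                                          
                                          
                                          
                                          
                                          
                                          
                                          
                                          
                                          


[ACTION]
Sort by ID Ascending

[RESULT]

Age│City  │Date      │Name        │ID ▲   
───┼──────┼──────────┼────────────┼────   
64 │Paris │2024-03-15│Grace Jones │1000   
50 │Berlin│2024-08-21│Bob Wilson  │1001   
54 │Tokyo │2024-09-07│Frank Brown │1002   
41 │London│2024-05-06│Grace Wilson│1003   
22 │NYC   │2024-02-08│Frank Jones │1004   
19 │Tokyo │2024-05-11│Dave Smith  │1005   
37 │London│2024-03-19│Frank Taylor│1006   
53 │Tokyo │2024-08-17│Carol Wilson│1007   
26 │Sydney│2024-11-03│Carol Taylor│1008   
59 │Berlin│2024-04-01│Grace Taylor│1009   
26 │Paris │2024-08-19│Grace Brown │1010   
41 │Paris │2024-10-20│Hank Brown  │1011   
44 │Sydney│2024-02-24│Dave Taylor │1012   
                                          
                                          
                                          
                                          
                                          
                                          
                                          
                                          
                                          
                                          


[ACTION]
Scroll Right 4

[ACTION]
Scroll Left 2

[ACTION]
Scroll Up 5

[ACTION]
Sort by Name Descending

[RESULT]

Age│City  │Date      │Name       ▼│ID     
───┼──────┼──────────┼────────────┼────   
41 │Paris │2024-10-20│Hank Brown  │1011   
41 │London│2024-05-06│Grace Wilson│1003   
59 │Berlin│2024-04-01│Grace Taylor│1009   
64 │Paris │2024-03-15│Grace Jones │1000   
26 │Paris │2024-08-19│Grace Brown │1010   
37 │London│2024-03-19│Frank Taylor│1006   
22 │NYC   │2024-02-08│Frank Jones │1004   
54 │Tokyo │2024-09-07│Frank Brown │1002   
44 │Sydney│2024-02-24│Dave Taylor │1012   
19 │Tokyo │2024-05-11│Dave Smith  │1005   
53 │Tokyo │2024-08-17│Carol Wilson│1007   
26 │Sydney│2024-11-03│Carol Taylor│1008   
50 │Berlin│2024-08-21│Bob Wilson  │1001   
                                          
                                          
                                          
                                          
                                          
                                          
                                          
                                          
                                          
                                          


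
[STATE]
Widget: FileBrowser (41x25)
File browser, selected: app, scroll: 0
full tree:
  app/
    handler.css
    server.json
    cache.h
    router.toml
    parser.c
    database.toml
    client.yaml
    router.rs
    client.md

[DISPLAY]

> [-] app/                               
    handler.css                          
    server.json                          
    cache.h                              
    router.toml                          
    parser.c                             
    database.toml                        
    client.yaml                          
    router.rs                            
    client.md                            
                                         
                                         
                                         
                                         
                                         
                                         
                                         
                                         
                                         
                                         
                                         
                                         
                                         
                                         
                                         


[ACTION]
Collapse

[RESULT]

> [+] app/                               
                                         
                                         
                                         
                                         
                                         
                                         
                                         
                                         
                                         
                                         
                                         
                                         
                                         
                                         
                                         
                                         
                                         
                                         
                                         
                                         
                                         
                                         
                                         
                                         


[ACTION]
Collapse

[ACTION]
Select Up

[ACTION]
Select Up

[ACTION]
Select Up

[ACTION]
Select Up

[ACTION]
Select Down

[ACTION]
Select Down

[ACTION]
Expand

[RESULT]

> [-] app/                               
    handler.css                          
    server.json                          
    cache.h                              
    router.toml                          
    parser.c                             
    database.toml                        
    client.yaml                          
    router.rs                            
    client.md                            
                                         
                                         
                                         
                                         
                                         
                                         
                                         
                                         
                                         
                                         
                                         
                                         
                                         
                                         
                                         


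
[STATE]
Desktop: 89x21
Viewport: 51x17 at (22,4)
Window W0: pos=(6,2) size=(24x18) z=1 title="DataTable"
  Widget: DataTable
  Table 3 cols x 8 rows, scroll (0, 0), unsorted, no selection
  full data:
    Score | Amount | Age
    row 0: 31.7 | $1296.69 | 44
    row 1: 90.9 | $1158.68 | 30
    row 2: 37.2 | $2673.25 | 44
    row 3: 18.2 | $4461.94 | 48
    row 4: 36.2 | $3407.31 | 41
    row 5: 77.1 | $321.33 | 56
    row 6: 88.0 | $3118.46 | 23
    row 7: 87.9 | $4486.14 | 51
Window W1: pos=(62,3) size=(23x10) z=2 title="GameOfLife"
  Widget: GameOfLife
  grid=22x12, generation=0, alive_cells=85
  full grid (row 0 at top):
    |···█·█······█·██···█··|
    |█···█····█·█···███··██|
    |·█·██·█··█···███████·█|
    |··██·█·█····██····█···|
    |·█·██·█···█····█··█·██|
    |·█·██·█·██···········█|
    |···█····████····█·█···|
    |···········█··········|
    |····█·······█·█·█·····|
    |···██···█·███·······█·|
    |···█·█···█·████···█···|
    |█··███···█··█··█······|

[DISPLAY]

───────┨                                ┃ GameOfLif
Age    ┃                                ┠──────────
───    ┃                                ┃Gen: 0    
44     ┃                                ┃··██·█·█··
30     ┃                                ┃·█·██·█···
44     ┃                                ┃·█·██·█·██
48     ┃                                ┃···█····██
41     ┃                                ┃··········
56     ┃                                ┗━━━━━━━━━━
23     ┃                                           
51     ┃                                           
       ┃                                           
       ┃                                           
       ┃                                           
       ┃                                           
━━━━━━━┛                                           
                                                   


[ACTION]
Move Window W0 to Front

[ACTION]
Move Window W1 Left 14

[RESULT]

───────┨                  ┃ GameOfLife          ┃  
Age    ┃                  ┠─────────────────────┨  
───    ┃                  ┃Gen: 0               ┃  
44     ┃                  ┃··██·█·█····██····█··┃  
30     ┃                  ┃·█·██·█···█····█··█·█┃  
44     ┃                  ┃·█·██·█·██···········┃  
48     ┃                  ┃···█····████····█·█··┃  
41     ┃                  ┃···········█·········┃  
56     ┃                  ┗━━━━━━━━━━━━━━━━━━━━━┛  
23     ┃                                           
51     ┃                                           
       ┃                                           
       ┃                                           
       ┃                                           
       ┃                                           
━━━━━━━┛                                           
                                                   


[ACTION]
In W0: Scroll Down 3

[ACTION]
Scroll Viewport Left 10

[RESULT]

─────────────────┨                  ┃ GameOfLife   
│Amount  │Age    ┃                  ┠──────────────
┼────────┼───    ┃                  ┃Gen: 0        
│$1296.69│44     ┃                  ┃··██·█·█····██
│$1158.68│30     ┃                  ┃·█·██·█···█···
│$2673.25│44     ┃                  ┃·█·██·█·██····
│$4461.94│48     ┃                  ┃···█····████··
│$3407.31│41     ┃                  ┃···········█··
│$321.33 │56     ┃                  ┗━━━━━━━━━━━━━━
│$3118.46│23     ┃                                 
│$4486.14│51     ┃                                 
                 ┃                                 
                 ┃                                 
                 ┃                                 
                 ┃                                 
━━━━━━━━━━━━━━━━━┛                                 
                                                   
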